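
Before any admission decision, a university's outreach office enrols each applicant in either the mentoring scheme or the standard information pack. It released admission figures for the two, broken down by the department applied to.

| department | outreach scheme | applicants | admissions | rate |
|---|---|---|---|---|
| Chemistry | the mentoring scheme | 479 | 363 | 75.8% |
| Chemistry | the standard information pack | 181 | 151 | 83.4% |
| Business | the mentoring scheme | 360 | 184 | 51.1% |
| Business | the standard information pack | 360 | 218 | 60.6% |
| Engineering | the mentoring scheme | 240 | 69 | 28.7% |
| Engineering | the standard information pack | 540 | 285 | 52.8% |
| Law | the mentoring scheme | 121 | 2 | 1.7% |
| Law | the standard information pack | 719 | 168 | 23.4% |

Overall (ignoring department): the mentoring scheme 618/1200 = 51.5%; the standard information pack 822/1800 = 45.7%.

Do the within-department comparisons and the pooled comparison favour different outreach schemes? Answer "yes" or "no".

Within each department level (Chemistry 75.8% vs 83.4%; Business 51.1% vs 60.6%; Engineering 28.7% vs 52.8%; Law 1.7% vs 23.4%), the standard information pack has the higher rate every time. Pooled: 51.5% vs 45.7% — the mentoring scheme has the higher rate overall. The two comparisons disagree.

yes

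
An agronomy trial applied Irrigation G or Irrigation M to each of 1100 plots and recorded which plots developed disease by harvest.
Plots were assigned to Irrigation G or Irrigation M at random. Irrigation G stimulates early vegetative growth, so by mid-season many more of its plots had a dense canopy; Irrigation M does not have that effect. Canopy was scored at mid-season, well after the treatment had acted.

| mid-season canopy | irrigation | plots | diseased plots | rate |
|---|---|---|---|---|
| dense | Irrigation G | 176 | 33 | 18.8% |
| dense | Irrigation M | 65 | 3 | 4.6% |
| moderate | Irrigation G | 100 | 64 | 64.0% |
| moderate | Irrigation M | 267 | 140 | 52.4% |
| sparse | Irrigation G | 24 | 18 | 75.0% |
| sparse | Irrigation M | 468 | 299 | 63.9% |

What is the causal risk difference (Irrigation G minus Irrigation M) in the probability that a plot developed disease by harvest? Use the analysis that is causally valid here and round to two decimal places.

-0.17

The stratified and pooled comparisons disagree (Irrigation M wins within each mid-season canopy; Irrigation G wins overall), so the answer turns on the causal role of mid-season canopy.
Mid-season canopy is recorded after the irrigation and is itself shifted by it — it sits on the causal path from irrigation to outcome. Conditioning on a mediator would strip out part of the effect we want; the pooled comparison gives the total causal effect.
The causal difference is the pooled difference: 0.383 − 0.552 = -0.169.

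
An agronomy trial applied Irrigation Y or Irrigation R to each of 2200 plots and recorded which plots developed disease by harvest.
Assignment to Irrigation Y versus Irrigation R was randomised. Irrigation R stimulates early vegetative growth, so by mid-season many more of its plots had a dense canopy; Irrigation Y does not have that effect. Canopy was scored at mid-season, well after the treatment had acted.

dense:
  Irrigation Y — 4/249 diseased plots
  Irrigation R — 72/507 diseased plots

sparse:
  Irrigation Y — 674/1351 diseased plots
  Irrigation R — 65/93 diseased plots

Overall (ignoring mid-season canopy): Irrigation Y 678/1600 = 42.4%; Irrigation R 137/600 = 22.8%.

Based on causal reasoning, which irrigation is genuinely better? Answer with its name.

Mid-season canopy lies on the pathway irrigation → mid-season canopy → outcome, so adjusting for it blocks the indirect effect. For the total causal effect of irrigation, use the unadjusted pooled rates.
Pooled: Irrigation Y 42.4% vs Irrigation R 22.8%; Irrigation R is lower overall.

Irrigation R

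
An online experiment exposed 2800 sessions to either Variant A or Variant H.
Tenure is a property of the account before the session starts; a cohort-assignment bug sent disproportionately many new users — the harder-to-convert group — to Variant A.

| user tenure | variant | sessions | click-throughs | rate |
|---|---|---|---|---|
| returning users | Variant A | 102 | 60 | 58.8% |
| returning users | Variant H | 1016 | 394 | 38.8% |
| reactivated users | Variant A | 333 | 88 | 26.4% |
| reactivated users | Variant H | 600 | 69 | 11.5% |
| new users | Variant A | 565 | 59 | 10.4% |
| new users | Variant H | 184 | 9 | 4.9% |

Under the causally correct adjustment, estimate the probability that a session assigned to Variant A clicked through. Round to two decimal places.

Within every user tenure level Variant A has the higher rate, yet pooled Variant H does — Simpson's reversal.
Nothing the variant does changes user tenure; the imbalance is an allocation artefact. With user tenure also predicting the outcome, the pooled figure is confounded, and the within-stratum comparison is the causal one.
Standardising Variant A to the population user tenure mix: 0.399·60/102 + 0.333·88/333 + 0.268·59/565 = 0.351.

0.35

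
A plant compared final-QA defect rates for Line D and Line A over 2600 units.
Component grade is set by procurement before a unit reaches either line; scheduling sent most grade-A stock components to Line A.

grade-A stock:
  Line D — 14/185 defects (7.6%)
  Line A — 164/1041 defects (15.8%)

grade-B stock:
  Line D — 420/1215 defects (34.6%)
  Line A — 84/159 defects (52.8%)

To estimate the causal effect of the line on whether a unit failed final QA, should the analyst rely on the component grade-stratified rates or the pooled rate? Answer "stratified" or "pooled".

stratified

The stratified and pooled comparisons disagree (Line D wins within each component grade; Line A wins overall), so the answer turns on the causal role of component grade.
Since component grade is a pre-existing factor (not a product of the line) and it affects the outcome on its own, it is a confounder. The stratified rates, not the pooled rate, identify the causal effect.
Within each level — grade-A stock: 7.6% vs 15.8%; grade-B stock: 34.6% vs 52.8% — Line D is lower every time.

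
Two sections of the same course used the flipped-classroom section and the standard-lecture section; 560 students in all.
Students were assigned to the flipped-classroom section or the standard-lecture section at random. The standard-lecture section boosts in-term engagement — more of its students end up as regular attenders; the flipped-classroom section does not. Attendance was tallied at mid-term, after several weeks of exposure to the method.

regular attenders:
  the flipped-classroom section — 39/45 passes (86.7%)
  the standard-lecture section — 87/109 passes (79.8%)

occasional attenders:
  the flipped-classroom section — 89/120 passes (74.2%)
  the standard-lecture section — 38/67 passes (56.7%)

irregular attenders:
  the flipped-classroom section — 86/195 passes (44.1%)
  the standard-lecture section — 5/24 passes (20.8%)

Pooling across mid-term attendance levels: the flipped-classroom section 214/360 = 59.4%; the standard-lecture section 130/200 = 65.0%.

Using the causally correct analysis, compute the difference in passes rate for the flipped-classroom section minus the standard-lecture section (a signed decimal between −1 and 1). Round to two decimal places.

-0.06

Mid-term attendance here is a post-treatment variable shaped by the teaching method; conditioning on it would introduce bias rather than remove it. The overall comparison is the causal one.
The causal difference is the pooled difference: 0.594 − 0.650 = -0.056.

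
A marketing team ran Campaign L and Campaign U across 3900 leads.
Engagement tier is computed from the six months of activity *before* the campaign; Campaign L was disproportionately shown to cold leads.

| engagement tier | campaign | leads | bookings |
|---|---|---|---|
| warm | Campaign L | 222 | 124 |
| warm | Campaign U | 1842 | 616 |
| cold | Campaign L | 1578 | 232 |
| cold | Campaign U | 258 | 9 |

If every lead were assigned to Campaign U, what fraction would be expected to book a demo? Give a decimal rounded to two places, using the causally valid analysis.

0.19

The engagement tier-specific comparison favours Campaign L throughout, but the pooled figures favour Campaign U. The question is whether to condition on engagement tier.
Nothing the campaign does changes engagement tier; the imbalance is an allocation artefact. With engagement tier also predicting the outcome, the pooled figure is confounded, and the within-stratum comparison is the causal one.
Standardising Campaign U to the population engagement tier mix: 0.529·616/1842 + 0.471·9/258 = 0.193.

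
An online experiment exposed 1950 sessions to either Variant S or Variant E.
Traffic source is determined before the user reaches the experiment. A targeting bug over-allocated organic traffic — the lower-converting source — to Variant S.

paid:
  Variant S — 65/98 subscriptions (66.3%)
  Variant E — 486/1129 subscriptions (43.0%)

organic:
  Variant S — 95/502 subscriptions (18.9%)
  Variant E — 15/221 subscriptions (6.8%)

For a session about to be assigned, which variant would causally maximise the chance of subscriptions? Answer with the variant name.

The traffic source-specific comparison favours Variant S throughout, but the pooled figures favour Variant E. The question is whether to condition on traffic source.
Traffic source is set before the variant has any effect — it is not caused by the variant — and it independently drives the outcome. That makes it a confounder, so the causal comparison is within traffic source levels.
Within each level — paid: 66.3% vs 43.0%; organic: 18.9% vs 6.8% — Variant S is higher every time.

Variant S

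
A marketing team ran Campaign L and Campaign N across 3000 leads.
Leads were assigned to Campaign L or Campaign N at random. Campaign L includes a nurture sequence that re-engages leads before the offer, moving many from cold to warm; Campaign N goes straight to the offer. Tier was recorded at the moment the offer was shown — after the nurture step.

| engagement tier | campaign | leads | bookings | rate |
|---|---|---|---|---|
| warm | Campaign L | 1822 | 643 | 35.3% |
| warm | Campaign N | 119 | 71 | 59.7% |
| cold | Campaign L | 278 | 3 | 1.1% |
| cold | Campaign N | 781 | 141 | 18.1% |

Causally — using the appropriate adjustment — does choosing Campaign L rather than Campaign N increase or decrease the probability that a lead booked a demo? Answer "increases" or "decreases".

increases

Engagement tier is recorded after the campaign and is itself shifted by it — it sits on the causal path from campaign to outcome. Conditioning on a mediator would strip out part of the effect we want; the pooled comparison gives the total causal effect.
Pooled: Campaign L 30.8% vs Campaign N 23.6%; Campaign L is higher overall.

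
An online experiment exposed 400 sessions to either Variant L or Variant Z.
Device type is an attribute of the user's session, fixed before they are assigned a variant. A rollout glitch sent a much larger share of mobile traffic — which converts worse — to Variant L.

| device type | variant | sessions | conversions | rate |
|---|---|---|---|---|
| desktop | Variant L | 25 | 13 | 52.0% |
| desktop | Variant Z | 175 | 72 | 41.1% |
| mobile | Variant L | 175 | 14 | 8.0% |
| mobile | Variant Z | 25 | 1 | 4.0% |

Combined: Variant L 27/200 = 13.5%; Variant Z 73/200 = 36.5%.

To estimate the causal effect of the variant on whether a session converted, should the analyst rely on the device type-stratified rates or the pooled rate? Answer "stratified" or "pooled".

Within every device type level Variant L has the higher rate, yet pooled Variant Z does — Simpson's reversal.
Nothing the variant does changes device type; the imbalance is an allocation artefact. With device type also predicting the outcome, the pooled figure is confounded, and the within-stratum comparison is the causal one.
Within each level — desktop: 52.0% vs 41.1%; mobile: 8.0% vs 4.0% — Variant L is higher every time.

stratified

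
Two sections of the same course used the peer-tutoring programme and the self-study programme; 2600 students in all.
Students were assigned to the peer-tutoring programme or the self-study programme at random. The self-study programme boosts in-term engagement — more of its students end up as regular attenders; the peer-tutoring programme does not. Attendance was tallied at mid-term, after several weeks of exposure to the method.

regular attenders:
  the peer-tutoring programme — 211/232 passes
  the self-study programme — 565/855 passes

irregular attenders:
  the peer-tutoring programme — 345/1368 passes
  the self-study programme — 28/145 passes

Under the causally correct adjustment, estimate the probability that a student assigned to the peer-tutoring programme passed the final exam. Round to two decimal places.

Within every mid-term attendance level the peer-tutoring programme has the higher rate, yet pooled the self-study programme does — Simpson's reversal.
Because the teaching method influences mid-term attendance, mid-term attendance is a post-treatment mediator, not a confounder. Stratifying on it would bias the estimate; the causal effect is the crude pooled difference.
So P(outcome | do(the peer-tutoring programme)) is just the pooled rate for the peer-tutoring programme: 556/1600 = 0.347.

0.35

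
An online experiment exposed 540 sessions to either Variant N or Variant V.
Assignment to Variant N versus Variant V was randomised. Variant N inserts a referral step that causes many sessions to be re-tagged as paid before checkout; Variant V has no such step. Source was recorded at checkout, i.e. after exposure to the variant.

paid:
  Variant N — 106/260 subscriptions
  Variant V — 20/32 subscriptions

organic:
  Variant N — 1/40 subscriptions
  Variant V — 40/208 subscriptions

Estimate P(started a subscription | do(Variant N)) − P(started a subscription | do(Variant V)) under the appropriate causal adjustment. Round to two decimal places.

+0.11

The stratified and pooled comparisons disagree (Variant V wins within each traffic source; Variant N wins overall), so the answer turns on the causal role of traffic source.
Because the variant influences traffic source, traffic source is a post-treatment mediator, not a confounder. Stratifying on it would bias the estimate; the causal effect is the crude pooled difference.
The causal difference is the pooled difference: 0.357 − 0.250 = +0.107.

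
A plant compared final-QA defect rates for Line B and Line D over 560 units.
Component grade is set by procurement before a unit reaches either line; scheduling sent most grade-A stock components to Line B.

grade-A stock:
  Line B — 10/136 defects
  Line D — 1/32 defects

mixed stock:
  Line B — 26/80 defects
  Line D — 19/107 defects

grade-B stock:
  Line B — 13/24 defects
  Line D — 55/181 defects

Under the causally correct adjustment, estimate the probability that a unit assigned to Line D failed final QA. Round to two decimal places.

0.18

The component grade-specific comparison favours Line D throughout, but the pooled figures favour Line B. The question is whether to condition on component grade.
Nothing the line does changes component grade; the imbalance is an allocation artefact. With component grade also predicting the outcome, the pooled figure is confounded, and the within-stratum comparison is the causal one.
Standardising Line D to the population component grade mix: 0.300·1/32 + 0.334·19/107 + 0.366·55/181 = 0.180.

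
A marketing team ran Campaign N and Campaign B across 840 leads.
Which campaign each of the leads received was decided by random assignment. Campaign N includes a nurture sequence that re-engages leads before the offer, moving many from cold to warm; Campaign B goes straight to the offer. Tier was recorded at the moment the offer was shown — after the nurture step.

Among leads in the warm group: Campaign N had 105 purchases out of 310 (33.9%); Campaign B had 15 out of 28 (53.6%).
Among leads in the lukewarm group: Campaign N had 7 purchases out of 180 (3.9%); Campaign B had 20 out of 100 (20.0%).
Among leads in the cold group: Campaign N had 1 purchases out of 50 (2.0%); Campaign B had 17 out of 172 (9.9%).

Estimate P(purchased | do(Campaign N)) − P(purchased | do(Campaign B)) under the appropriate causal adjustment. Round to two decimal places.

+0.04

The distribution of engagement tier is itself part of what the campaign does — it is an intermediate outcome. Holding it fixed would remove that part of the effect; the total effect is the pooled difference.
The causal difference is the pooled difference: 0.209 − 0.173 = +0.036.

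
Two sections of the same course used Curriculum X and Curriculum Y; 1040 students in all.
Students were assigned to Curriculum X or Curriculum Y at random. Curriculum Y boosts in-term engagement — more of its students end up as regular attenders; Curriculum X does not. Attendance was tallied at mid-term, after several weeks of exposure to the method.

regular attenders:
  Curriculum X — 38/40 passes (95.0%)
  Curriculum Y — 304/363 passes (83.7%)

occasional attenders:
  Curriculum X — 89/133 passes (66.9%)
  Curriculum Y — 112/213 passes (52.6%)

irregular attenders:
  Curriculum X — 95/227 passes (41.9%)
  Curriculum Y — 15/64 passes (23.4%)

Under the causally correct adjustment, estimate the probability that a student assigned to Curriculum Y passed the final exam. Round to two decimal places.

Stratifying would compare teaching methods among students the teaching methods themselves sorted into mid-term attendance groups — a form of selection on an intermediate. The unconditioned pooled rates give the total causal effect.
So P(outcome | do(Curriculum Y)) is just the pooled rate for Curriculum Y: 431/640 = 0.673.

0.67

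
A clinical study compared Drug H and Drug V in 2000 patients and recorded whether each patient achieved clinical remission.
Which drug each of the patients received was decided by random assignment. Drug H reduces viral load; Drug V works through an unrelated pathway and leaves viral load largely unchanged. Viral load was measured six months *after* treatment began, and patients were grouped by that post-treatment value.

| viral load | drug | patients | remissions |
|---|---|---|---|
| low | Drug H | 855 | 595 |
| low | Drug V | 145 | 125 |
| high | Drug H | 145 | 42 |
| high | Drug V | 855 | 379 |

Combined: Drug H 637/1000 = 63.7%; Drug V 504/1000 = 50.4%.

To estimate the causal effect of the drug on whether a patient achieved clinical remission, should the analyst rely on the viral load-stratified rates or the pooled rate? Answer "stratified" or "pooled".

The stratified and pooled comparisons disagree (Drug V wins within each viral load; Drug H wins overall), so the answer turns on the causal role of viral load.
Because the drug influences viral load, viral load is a post-treatment mediator, not a confounder. Stratifying on it would bias the estimate; the causal effect is the crude pooled difference.
Pooled: Drug H 63.7% vs Drug V 50.4%; Drug H is higher overall.

pooled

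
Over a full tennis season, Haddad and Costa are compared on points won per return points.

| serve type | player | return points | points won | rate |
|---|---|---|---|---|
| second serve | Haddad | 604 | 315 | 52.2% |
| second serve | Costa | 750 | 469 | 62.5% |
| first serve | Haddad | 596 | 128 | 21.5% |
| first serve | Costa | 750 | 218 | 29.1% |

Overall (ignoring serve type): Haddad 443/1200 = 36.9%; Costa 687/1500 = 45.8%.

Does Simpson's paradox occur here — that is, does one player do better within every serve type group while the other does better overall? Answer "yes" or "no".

Within each serve type level (second serve 52.2% vs 62.5%; first serve 21.5% vs 29.1%), Costa has the higher rate every time. Pooled: 36.9% vs 45.8% — Costa has the higher rate overall. They agree.

no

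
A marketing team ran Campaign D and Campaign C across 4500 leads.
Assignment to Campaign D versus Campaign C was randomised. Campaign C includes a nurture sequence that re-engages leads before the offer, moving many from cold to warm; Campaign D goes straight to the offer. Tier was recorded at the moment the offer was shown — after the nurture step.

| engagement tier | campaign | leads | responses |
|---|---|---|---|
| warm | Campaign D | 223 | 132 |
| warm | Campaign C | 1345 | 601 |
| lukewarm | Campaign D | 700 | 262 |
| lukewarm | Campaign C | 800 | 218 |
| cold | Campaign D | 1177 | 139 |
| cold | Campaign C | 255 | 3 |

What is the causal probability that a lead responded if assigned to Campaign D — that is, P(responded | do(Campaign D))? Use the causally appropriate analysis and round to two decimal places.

The distribution of engagement tier is itself part of what the campaign does — it is an intermediate outcome. Holding it fixed would remove that part of the effect; the total effect is the pooled difference.
So P(outcome | do(Campaign D)) is just the pooled rate for Campaign D: 533/2100 = 0.254.

0.25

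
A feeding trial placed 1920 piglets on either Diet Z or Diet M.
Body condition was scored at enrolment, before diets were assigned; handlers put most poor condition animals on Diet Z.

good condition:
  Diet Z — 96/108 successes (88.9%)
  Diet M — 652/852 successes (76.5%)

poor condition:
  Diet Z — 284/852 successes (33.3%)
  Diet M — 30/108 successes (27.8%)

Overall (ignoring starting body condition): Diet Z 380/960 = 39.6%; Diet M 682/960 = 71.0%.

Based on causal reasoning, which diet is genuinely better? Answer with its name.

Diet Z

The imbalance in starting body condition arose from how piglets were allocated, not from anything the diet did; and starting body condition independently affects the outcome. The pooled gap is confounded — condition on starting body condition.
Within each level — good condition: 88.9% vs 76.5%; poor condition: 33.3% vs 27.8% — Diet Z is higher every time.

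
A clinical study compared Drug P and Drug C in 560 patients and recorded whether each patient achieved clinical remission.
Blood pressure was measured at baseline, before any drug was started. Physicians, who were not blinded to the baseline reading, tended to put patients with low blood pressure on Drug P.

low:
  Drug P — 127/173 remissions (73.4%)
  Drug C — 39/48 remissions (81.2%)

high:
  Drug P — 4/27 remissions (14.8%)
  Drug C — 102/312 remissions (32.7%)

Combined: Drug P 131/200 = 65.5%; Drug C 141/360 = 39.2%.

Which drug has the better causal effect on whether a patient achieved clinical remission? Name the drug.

The blood pressure-specific comparison favours Drug C throughout, but the pooled figures favour Drug P. The question is whether to condition on blood pressure.
Blood pressure is set before the drug has any effect — it is not caused by the drug — and it independently drives the outcome. That makes it a confounder, so the causal comparison is within blood pressure levels.
Within each level — low: 73.4% vs 81.2%; high: 14.8% vs 32.7% — Drug C is higher every time.

Drug C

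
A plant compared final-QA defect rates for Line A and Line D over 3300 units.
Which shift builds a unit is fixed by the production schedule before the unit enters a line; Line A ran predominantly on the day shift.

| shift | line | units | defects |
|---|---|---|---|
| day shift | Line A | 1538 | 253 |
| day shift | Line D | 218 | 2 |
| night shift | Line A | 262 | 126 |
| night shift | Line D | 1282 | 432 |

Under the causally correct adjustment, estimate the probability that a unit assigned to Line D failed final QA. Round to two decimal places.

Shift differs across lines for reasons unrelated to any effect of the line itself, and it separately predicts the outcome — a classic confounder. We must compare within shift levels.
Standardising Line D to the population shift mix: 0.532·2/218 + 0.468·432/1282 = 0.163.

0.16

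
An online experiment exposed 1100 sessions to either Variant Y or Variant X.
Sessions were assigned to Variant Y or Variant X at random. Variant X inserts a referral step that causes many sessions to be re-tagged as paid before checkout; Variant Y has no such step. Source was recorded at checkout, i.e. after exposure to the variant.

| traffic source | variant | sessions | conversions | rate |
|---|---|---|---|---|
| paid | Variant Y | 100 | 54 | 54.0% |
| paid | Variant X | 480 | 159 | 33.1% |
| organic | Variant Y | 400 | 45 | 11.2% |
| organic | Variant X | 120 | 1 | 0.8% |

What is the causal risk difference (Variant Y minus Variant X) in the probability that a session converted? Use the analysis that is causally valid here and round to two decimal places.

-0.07

The stratified and pooled comparisons disagree (Variant Y wins within each traffic source; Variant X wins overall), so the answer turns on the causal role of traffic source.
Traffic source is downstream of the variant. One should not condition on a consequence of treatment, so the overall rates are the right comparison.
The causal difference is the pooled difference: 0.198 − 0.267 = -0.069.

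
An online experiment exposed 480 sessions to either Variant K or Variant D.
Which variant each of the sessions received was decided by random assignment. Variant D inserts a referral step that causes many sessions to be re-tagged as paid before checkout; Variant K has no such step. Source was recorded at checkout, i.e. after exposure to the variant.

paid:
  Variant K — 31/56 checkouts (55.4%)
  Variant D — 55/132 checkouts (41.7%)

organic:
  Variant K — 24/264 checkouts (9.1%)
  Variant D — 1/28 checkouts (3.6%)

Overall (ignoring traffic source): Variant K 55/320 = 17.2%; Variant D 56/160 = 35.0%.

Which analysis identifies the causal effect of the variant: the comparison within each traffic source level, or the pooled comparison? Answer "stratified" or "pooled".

pooled

The traffic source-specific comparison favours Variant K throughout, but the pooled figures favour Variant D. The question is whether to condition on traffic source.
Traffic source is downstream of the variant. One should not condition on a consequence of treatment, so the overall rates are the right comparison.
Pooled: Variant K 17.2% vs Variant D 35.0%; Variant D is higher overall.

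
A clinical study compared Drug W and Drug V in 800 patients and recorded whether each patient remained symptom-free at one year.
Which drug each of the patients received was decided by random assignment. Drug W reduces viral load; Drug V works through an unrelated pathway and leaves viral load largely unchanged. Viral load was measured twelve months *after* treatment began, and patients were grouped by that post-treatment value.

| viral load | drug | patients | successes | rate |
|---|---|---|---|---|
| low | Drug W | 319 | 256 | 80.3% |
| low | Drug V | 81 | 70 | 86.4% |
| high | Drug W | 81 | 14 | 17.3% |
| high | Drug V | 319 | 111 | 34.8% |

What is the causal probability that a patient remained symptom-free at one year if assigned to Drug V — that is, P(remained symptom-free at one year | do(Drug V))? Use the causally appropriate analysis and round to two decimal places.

Viral load here is a post-treatment variable shaped by the drug; conditioning on it would introduce bias rather than remove it. The overall comparison is the causal one.
So P(outcome | do(Drug V)) is just the pooled rate for Drug V: 181/400 = 0.453.

0.45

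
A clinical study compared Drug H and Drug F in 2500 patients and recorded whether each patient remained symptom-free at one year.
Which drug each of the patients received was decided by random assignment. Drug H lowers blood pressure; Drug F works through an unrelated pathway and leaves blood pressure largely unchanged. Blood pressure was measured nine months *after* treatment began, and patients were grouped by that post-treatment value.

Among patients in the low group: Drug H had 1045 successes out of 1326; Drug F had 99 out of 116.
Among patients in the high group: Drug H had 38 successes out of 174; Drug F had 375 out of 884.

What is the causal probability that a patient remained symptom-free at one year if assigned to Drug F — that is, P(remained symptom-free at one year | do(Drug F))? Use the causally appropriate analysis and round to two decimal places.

Because the drug influences blood pressure, blood pressure is a post-treatment mediator, not a confounder. Stratifying on it would bias the estimate; the causal effect is the crude pooled difference.
So P(outcome | do(Drug F)) is just the pooled rate for Drug F: 474/1000 = 0.474.

0.47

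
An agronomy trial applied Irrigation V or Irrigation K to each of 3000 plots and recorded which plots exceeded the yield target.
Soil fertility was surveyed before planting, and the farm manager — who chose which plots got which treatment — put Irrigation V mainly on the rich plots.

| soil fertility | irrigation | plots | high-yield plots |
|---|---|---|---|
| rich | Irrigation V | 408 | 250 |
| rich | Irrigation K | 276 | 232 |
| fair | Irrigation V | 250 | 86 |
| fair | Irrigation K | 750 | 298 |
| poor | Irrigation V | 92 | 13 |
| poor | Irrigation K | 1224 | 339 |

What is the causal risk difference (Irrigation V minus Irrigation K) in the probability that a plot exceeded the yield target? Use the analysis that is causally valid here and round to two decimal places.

The soil fertility-specific comparison favours Irrigation K throughout, but the pooled figures favour Irrigation V. The question is whether to condition on soil fertility.
Soil fertility is set before the irrigation has any effect — it is not caused by the irrigation — and it independently drives the outcome. That makes it a confounder, so the causal comparison is within soil fertility levels.
Adjusting over the population distribution of soil fertility: 0.228·(0.613−0.841) + 0.333·(0.344−0.397) + 0.439·(0.141−0.277) = -0.129.

-0.13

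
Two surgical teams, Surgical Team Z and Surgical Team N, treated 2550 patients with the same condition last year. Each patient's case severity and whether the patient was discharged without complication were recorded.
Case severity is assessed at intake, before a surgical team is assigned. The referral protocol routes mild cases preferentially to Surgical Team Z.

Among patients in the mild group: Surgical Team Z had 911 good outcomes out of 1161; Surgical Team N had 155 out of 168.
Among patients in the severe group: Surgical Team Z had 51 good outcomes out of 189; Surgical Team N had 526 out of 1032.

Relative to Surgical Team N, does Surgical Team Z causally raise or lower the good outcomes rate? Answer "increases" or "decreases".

The stratified and pooled comparisons disagree (Surgical Team N wins within each case severity; Surgical Team Z wins overall), so the answer turns on the causal role of case severity.
Case severity is set before the surgical team has any effect — it is not caused by the surgical team — and it independently drives the outcome. That makes it a confounder, so the causal comparison is within case severity levels.
Within each level — mild: 78.5% vs 92.3%; severe: 27.0% vs 51.0% — Surgical Team N is higher every time.

decreases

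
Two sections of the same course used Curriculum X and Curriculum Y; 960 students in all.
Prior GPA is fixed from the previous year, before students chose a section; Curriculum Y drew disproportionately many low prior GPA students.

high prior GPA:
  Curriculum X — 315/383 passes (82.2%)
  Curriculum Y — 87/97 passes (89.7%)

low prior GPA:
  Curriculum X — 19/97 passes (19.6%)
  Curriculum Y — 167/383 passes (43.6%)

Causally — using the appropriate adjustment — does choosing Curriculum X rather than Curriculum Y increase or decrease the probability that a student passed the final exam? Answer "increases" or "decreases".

Within every prior GPA band level Curriculum Y has the higher rate, yet pooled Curriculum X does — Simpson's reversal.
Prior GPA band differs across teaching methods for reasons unrelated to any effect of the teaching method itself, and it separately predicts the outcome — a classic confounder. We must compare within prior GPA band levels.
Within each level — high prior GPA: 82.2% vs 89.7%; low prior GPA: 19.6% vs 43.6% — Curriculum Y is higher every time.

decreases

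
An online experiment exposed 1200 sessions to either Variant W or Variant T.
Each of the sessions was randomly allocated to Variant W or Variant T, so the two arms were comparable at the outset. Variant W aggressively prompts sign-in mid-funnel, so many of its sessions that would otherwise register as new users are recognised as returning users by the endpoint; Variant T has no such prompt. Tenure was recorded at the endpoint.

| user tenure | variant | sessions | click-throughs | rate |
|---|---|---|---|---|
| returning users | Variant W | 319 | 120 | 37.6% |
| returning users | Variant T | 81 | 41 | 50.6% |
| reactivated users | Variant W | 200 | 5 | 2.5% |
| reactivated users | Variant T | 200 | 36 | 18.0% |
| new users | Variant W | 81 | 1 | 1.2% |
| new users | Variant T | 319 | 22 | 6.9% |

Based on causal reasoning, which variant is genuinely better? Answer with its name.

Variant W

Variant T is higher inside every user tenure stratum but Variant W is higher in aggregate. Whether to stratify depends on how user tenure relates to the variant.
The distribution of user tenure is itself part of what the variant does — it is an intermediate outcome. Holding it fixed would remove that part of the effect; the total effect is the pooled difference.
Pooled: Variant W 21.0% vs Variant T 16.5%; Variant W is higher overall.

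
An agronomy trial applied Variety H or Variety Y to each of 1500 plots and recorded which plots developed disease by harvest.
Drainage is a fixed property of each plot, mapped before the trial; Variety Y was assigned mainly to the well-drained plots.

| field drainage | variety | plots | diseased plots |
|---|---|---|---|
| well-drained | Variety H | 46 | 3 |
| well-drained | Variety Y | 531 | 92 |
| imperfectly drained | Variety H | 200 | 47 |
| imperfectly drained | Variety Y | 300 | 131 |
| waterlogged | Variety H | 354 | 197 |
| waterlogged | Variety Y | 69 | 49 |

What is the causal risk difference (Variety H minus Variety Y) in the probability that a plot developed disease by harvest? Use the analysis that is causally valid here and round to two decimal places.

Within every field drainage level Variety H has the lower rate, yet pooled Variety Y does — Simpson's reversal.
The imbalance in field drainage arose from how plots were allocated, not from anything the variety did; and field drainage independently affects the outcome. The pooled gap is confounded — condition on field drainage.
Adjusting over the population distribution of field drainage: 0.385·(0.065−0.173) + 0.333·(0.235−0.437) + 0.282·(0.556−0.710) = -0.152.

-0.15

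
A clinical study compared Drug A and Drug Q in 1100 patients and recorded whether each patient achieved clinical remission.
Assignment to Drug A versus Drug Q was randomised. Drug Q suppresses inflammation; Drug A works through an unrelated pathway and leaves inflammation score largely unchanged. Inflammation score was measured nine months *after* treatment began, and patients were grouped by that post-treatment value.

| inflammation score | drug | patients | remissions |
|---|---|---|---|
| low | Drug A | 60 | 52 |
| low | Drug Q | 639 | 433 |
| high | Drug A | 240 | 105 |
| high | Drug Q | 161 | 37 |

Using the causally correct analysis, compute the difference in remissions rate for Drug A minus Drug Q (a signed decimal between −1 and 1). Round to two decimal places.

The distribution of inflammation score is itself part of what the drug does — it is an intermediate outcome. Holding it fixed would remove that part of the effect; the total effect is the pooled difference.
The causal difference is the pooled difference: 0.523 − 0.588 = -0.064.

-0.06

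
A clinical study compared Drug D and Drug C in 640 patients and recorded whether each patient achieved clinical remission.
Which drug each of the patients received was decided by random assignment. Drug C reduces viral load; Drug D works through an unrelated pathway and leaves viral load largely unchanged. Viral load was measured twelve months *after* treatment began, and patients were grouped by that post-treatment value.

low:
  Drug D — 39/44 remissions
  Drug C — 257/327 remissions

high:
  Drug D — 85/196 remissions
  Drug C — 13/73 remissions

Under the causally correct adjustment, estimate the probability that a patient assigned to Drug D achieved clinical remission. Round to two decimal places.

Drug D is higher inside every viral load stratum but Drug C is higher in aggregate. Whether to stratify depends on how viral load relates to the drug.
Viral load lies on the pathway drug → viral load → outcome, so adjusting for it blocks the indirect effect. For the total causal effect of drug, use the unadjusted pooled rates.
So P(outcome | do(Drug D)) is just the pooled rate for Drug D: 124/240 = 0.517.

0.52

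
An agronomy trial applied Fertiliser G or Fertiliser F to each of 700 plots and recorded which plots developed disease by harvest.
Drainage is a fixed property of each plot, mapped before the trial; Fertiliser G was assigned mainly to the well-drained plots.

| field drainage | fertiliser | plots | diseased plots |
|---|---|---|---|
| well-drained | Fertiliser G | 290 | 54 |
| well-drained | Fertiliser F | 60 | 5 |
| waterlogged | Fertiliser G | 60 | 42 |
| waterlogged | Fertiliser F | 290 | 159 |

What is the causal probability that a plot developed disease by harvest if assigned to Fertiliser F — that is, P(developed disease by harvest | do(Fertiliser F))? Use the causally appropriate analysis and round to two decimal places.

Within every field drainage level Fertiliser F has the lower rate, yet pooled Fertiliser G does — Simpson's reversal.
Field drainage differs across fertilisers for reasons unrelated to any effect of the fertiliser itself, and it separately predicts the outcome — a classic confounder. We must compare within field drainage levels.
Standardising Fertiliser F to the population field drainage mix: 0.500·5/60 + 0.500·159/290 = 0.316.

0.32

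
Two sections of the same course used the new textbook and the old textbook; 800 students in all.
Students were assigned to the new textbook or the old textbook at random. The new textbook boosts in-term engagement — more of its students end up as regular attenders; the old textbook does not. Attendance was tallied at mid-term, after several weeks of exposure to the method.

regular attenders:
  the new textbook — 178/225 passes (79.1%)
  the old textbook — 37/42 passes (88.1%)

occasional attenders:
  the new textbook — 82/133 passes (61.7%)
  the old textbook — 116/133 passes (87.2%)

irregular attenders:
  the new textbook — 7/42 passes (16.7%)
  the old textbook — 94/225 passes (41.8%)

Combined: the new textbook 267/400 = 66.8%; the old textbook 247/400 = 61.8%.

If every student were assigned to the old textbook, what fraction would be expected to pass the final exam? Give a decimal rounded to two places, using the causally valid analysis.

0.62

Within every mid-term attendance level the old textbook has the higher rate, yet pooled the new textbook does — Simpson's reversal.
Mid-term attendance is downstream of the teaching method. One should not condition on a consequence of treatment, so the overall rates are the right comparison.
So P(outcome | do(the old textbook)) is just the pooled rate for the old textbook: 247/400 = 0.618.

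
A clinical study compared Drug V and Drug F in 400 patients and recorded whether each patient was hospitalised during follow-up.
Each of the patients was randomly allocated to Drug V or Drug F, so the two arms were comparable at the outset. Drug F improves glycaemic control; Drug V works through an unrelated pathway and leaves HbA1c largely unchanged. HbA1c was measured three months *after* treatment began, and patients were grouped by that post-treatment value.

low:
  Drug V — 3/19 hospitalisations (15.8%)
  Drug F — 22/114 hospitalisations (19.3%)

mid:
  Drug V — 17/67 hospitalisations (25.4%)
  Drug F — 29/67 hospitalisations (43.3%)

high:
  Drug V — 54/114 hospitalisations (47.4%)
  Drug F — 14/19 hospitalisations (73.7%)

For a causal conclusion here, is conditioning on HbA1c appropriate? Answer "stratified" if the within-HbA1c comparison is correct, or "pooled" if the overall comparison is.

Drug V is lower inside every HbA1c stratum but Drug F is lower in aggregate. Whether to stratify depends on how HbA1c relates to the drug.
Stratifying would compare drugs among patients the drugs themselves sorted into HbA1c groups — a form of selection on an intermediate. The unconditioned pooled rates give the total causal effect.
Pooled: Drug V 37.0% vs Drug F 32.5%; Drug F is lower overall.

pooled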